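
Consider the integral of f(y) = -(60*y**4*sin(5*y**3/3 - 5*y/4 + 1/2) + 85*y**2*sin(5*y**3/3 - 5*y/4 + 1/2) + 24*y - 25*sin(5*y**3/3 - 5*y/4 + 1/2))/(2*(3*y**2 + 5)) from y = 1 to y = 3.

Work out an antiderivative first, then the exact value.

Antiderivative: F(y) = 2*(-log(3*y**2 + 5) + cos(5*y**3/3 - 5*y/4 + 1/2)); value = -2*log(32) + 2*cos(167/4) - 2*cos(11/12) + 2*log(8)

An antiderivative F(y) passes only if d/dy[F] lands on f(y) exactly.
F(y) = 2*(-log(3*y**2 + 5) + cos(5*y**3/3 - 5*y/4 + 1/2)) is an antiderivative of f.
Check: d/dy[2*(-log(3*y**2 + 5) + cos(5*y**3/3 - 5*y/4 + 1/2))] = (-60*y**4*sin(5*y**3/3 - 5*y/4 + 1/2) - 85*y**2*sin(5*y**3/3 - 5*y/4 + 1/2) - 24*y + 25*sin(5*y**3/3 - 5*y/4 + 1/2))/(6*y**2 + 10), which equals f(y).
F(3) = -2*log(32) + 2*cos(167/4); F(1) = -2*log(8) + 2*cos(11/12).
Integral = F(3) - F(1) = -2*log(32) + 2*cos(167/4) - 2*cos(11/12) + 2*log(8).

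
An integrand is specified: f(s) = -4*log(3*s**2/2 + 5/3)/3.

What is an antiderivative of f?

For F(s) to be correct the identity F'(s) - f(s) = 0 must hold.
Check: d/ds[-4*s*log(3*s**2/2 + 5/3)/3 + 8*s/3 - 8*sqrt(10)*atan(3*sqrt(10)*s/10)/9] = -4*log(9*s**2 + 10)/3 + 4*log(6)/3, which equals f(s).

An antiderivative is F(s) = -4*s*log(3*s**2/2 + 5/3)/3 + 8*s/3 - 8*sqrt(10)*atan(3*sqrt(10)*s/10)/9.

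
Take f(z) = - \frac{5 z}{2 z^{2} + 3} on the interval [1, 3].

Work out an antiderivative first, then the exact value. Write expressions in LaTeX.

The substitution u = 2 z^{2} + 3 works: f is exactly (dF/du)*(du/dz) for that inner function.
F(z) = - \frac{5 \log{\left(2 z^{2} + 3 \right)}}{4} is an antiderivative of f.
Check: d/dz[- \frac{5 \log{\left(2 z^{2} + 3 \right)}}{4}] = - \frac{5 z}{2 z^{2} + 3} = f(z).
F(3) = - \frac{5 \log{\left(21 \right)}}{4}; F(1) = - \frac{5 \log{\left(5 \right)}}{4}.
Integral = F(3) - F(1) = - \frac{5 \log{\left(21 \right)}}{4} + \frac{5 \log{\left(5 \right)}}{4}.

Antiderivative: F(z) = - \frac{5 \log{\left(2 z^{2} + 3 \right)}}{4}; value = - \frac{5 \log{\left(21 \right)}}{4} + \frac{5 \log{\left(5 \right)}}{4}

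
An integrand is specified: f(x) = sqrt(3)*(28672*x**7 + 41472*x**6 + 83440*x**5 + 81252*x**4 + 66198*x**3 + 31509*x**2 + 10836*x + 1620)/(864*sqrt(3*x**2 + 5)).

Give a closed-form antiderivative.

f has the shape u'v + uv' for u = -2*sqrt(x**2 + 5/3) and v = (-4*x**2/3 - 3*x/4 - 1/2)**3 — it is the derivative of the product u*v.
Check: d/dx[sqrt(3)*sqrt(3*x**2 + 5)*(16*x**2 + 9*x + 6)**3/2592] = (28672*sqrt(3)*x**7 + 41472*sqrt(3)*x**6 + 83440*sqrt(3)*x**5 + 81252*sqrt(3)*x**4 + 66198*sqrt(3)*x**3 + 31509*sqrt(3)*x**2 + 10836*sqrt(3)*x + 1620*sqrt(3))/(864*sqrt(3*x**2 + 5)), which equals f(x).

An antiderivative is F(x) = sqrt(3)*sqrt(3*x**2 + 5)*(16*x**2 + 9*x + 6)**3/2592.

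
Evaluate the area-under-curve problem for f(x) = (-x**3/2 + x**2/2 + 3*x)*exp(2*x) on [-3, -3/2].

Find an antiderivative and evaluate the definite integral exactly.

f has the shape u'v + uv' for u = -x**3/4 + 5*x**2/8 + 7*x/8 - 7/16 and v = exp(2*x) — it is the derivative of the product u*v.
F(x) = (-4*x**3 + 10*x**2 + 14*x - 7)*exp(2*x)/16 is an antiderivative of f.
Check: d/dx[(-4*x**3 + 10*x**2 + 14*x - 7)*exp(2*x)/16] = -x**3*exp(2*x)/2 + x**2*exp(2*x)/2 + 3*x*exp(2*x), which equals f(x).
F(-3/2) = exp(-3)/2; F(-3) = 149*exp(-6)/16.
Integral = F(-3/2) - F(-3) = -149*exp(-6)/16 + exp(-3)/2.

Antiderivative: F(x) = (-4*x**3 + 10*x**2 + 14*x - 7)*exp(2*x)/16; value = -149*exp(-6)/16 + exp(-3)/2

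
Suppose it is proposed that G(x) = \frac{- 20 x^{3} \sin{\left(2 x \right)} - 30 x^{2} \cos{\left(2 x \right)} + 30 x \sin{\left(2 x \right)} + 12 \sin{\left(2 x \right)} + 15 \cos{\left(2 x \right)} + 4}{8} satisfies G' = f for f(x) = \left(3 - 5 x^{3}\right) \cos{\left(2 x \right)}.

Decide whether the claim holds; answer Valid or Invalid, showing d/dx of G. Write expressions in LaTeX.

d/dx[G] = - 5 x^{3} \cos{\left(2 x \right)} + 3 \cos{\left(2 x \right)}
This equals f(x) exactly, so the claim holds.

Valid - the claim checks out under differentiation.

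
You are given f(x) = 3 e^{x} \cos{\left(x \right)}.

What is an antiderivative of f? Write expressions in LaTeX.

A candidate is checked by its d/dx: the result must match f(x).
Check: d/dx[\frac{3 \left(\sin{\left(x \right)} + \cos{\left(x \right)}\right) e^{x}}{2}] = 3 e^{x} \cos{\left(x \right)} = f(x).

An antiderivative is F(x) = \frac{3 \left(\sin{\left(x \right)} + \cos{\left(x \right)}\right) e^{x}}{2}.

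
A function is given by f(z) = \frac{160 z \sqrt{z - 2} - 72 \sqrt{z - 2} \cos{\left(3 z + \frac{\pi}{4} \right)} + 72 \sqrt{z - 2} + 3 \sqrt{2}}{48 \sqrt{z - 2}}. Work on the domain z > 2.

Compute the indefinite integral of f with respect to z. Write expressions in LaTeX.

An antiderivative F(z) passes only if d/dz[F] lands on f(z) exactly.
Check: d/dz[\frac{40 z^{2} + 36 z + 3 \sqrt{2} \sqrt{z - 2} - 12 \sin{\left(3 z + \frac{\pi}{4} \right)} + 16}{24}] = \frac{160 z \sqrt{z - 2} - 72 \sqrt{z - 2} \cos{\left(3 z + \frac{\pi}{4} \right)} + 72 \sqrt{z - 2} + 3 \sqrt{2}}{48 \sqrt{z - 2}} = f(z).

F(z) = \frac{40 z^{2} + 36 z + 3 \sqrt{2} \sqrt{z - 2} - 12 \sin{\left(3 z + \frac{\pi}{4} \right)} + 16}{24} + C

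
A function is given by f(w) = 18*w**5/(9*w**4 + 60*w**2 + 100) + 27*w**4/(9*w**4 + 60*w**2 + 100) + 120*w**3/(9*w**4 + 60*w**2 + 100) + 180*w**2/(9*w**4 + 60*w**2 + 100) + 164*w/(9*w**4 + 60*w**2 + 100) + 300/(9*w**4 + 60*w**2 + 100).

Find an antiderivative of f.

Integrate term by term and add the pieces.
Check: d/dw[(3*w**4 + 9*w**3 + 10*w**2 + 30*w + 6)/(3*w**2 + 10)] = (18*w**5 + 27*w**4 + 120*w**3 + 180*w**2 + 164*w + 300)/(9*w**4 + 60*w**2 + 100), which equals f(w).

An antiderivative is F(w) = (3*w**4 + 9*w**3 + 10*w**2 + 30*w + 6)/(3*w**2 + 10).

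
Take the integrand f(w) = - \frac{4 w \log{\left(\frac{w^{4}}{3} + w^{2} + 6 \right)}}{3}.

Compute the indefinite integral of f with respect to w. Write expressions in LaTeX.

F(w) = - \frac{2 w^{2} \log{\left(\frac{w^{4}}{3} + w^{2} + 6 \right)} - 4 w^{2} + 3 \log{\left(w^{4} + 3 w^{2} + 18 \right)} + 6 \sqrt{7} \operatorname{atan}{\left(\frac{2 \sqrt{7} w^{2}}{21} + \frac{\sqrt{7}}{7} \right)}}{3} + C

For F(w) to be correct the identity F'(w) - f(w) = 0 must hold.
Check: d/dw[- \frac{2 w^{2} \log{\left(\frac{w^{4}}{3} + w^{2} + 6 \right)} - 4 w^{2} + 3 \log{\left(w^{4} + 3 w^{2} + 18 \right)} + 6 \sqrt{7} \operatorname{atan}{\left(\frac{2 \sqrt{7} w^{2}}{21} + \frac{\sqrt{7}}{7} \right)}}{3}] = - \frac{4 w \log{\left(\frac{w^{4}}{3} + w^{2} + 6 \right)}}{3} = f(w).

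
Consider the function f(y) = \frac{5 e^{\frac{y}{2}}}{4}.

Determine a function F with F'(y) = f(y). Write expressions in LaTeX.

Any candidate F(y) must reproduce f(y) exactly when differentiated.
Check: d/dy[\frac{5 e^{\frac{y}{2}}}{2}] = \frac{5 e^{\frac{y}{2}}}{4} = f(y).

An antiderivative is F(y) = \frac{5 e^{\frac{y}{2}}}{2}.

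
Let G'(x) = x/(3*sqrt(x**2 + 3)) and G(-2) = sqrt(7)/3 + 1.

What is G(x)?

G(x) = (sqrt(x**2 + 3) + 3)/3

The substitution u = x**2 + 3 works: G'(x) is exactly (dG/du)*(du/dx) for that inner function.
A general antiderivative is sqrt(x**2 + 3)/3 + C.
The condition gives C = sqrt(7)/3 + 1 - (sqrt(7)/3) = 1.
So G(x) = (sqrt(x**2 + 3) + 3)/3.
Check: d/dx[(sqrt(x**2 + 3) + 3)/3] = x/(3*sqrt(x**2 + 3)) = G'(x).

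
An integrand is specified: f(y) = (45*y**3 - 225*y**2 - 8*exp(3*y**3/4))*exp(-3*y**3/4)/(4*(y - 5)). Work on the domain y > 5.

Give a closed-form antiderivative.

Recover f(y) by differentiating a candidate F(y); any mismatch rules it out.
Check: d/dy[(-2*exp(3*y**3/4)*log(y - 5) - 5)*exp(-3*y**3/4)] = (45*y**3 - 225*y**2 - 8*exp(3*y**3/4))/(4*y*exp(3*y**3/4) - 20*exp(3*y**3/4)), which equals f(y).

An antiderivative is F(y) = (-2*exp(3*y**3/4)*log(y - 5) - 5)*exp(-3*y**3/4).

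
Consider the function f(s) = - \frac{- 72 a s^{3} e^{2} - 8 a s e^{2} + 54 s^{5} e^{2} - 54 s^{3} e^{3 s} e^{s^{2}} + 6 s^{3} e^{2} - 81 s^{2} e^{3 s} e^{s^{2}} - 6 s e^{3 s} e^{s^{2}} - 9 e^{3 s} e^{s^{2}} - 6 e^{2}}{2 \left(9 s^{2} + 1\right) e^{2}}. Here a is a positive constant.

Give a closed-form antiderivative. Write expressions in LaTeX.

An antiderivative is F(s) = - \frac{- 8 a s^{2} + 3 s^{4} - \frac{6 e^{3 s} e^{s^{2}}}{e^{2}} - 4 \operatorname{atan}{\left(3 s \right)}}{4}.

For F(s) to be correct the identity F'(s) - f(s) = 0 must hold.
Check: d/ds[- \frac{- 8 a s^{2} + 3 s^{4} - \frac{6 e^{3 s} e^{s^{2}}}{e^{2}} - 4 \operatorname{atan}{\left(3 s \right)}}{4}] = \frac{72 a s^{3} e^{2} + 8 a s e^{2} - 54 s^{5} e^{2} + 54 s^{3} e^{3 s} e^{s^{2}} - 6 s^{3} e^{2} + 81 s^{2} e^{3 s} e^{s^{2}} + 6 s e^{3 s} e^{s^{2}} + 9 e^{3 s} e^{s^{2}} + 6 e^{2}}{18 s^{2} e^{2} + 2 e^{2}}, which equals f(s).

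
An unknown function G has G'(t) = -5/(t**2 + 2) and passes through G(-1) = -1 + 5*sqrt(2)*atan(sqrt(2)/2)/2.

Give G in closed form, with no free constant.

Differentiate the proposed G(t) back; it has to land on the given G'(t).
A general antiderivative is -5*sqrt(2)*atan(sqrt(2)*t/2)/2 + C.
The condition gives C = -1 + 5*sqrt(2)*atan(sqrt(2)/2)/2 - (5*sqrt(2)*atan(sqrt(2)/2)/2) = -1.
So G(t) = -(5*sqrt(2)*atan(sqrt(2)*t/2) + 2)/2.
Check: d/dt[-(5*sqrt(2)*atan(sqrt(2)*t/2) + 2)/2] = -5/(t**2 + 2) = G'(t).

G(t) = -(5*sqrt(2)*atan(sqrt(2)*t/2) + 2)/2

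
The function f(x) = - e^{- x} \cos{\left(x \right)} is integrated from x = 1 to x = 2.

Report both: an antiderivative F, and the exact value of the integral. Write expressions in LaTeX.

Antiderivative: F(x) = - \frac{e^{- x} \sin{\left(x \right)}}{2} + \frac{e^{- x} \cos{\left(x \right)}}{2}; value = - \frac{\cos{\left(1 \right)}}{2 e} - \frac{\sin{\left(2 \right)}}{2 e^{2}} + \frac{\cos{\left(2 \right)}}{2 e^{2}} + \frac{\sin{\left(1 \right)}}{2 e}

Since d/dx undoes antidifferentiation here, F'(x) = f(x) is required of F(x).
F(x) = - \frac{e^{- x} \sin{\left(x \right)}}{2} + \frac{e^{- x} \cos{\left(x \right)}}{2} is an antiderivative of f.
Check: d/dx[- \frac{e^{- x} \sin{\left(x \right)}}{2} + \frac{e^{- x} \cos{\left(x \right)}}{2}] = - e^{- x} \cos{\left(x \right)} = f(x).
F(2) = - \frac{\sin{\left(2 \right)}}{2 e^{2}} + \frac{\cos{\left(2 \right)}}{2 e^{2}}; F(1) = - \frac{\sin{\left(1 \right)}}{2 e} + \frac{\cos{\left(1 \right)}}{2 e}.
Integral = F(2) - F(1) = - \frac{\cos{\left(1 \right)}}{2 e} - \frac{\sin{\left(2 \right)}}{2 e^{2}} + \frac{\cos{\left(2 \right)}}{2 e^{2}} + \frac{\sin{\left(1 \right)}}{2 e}.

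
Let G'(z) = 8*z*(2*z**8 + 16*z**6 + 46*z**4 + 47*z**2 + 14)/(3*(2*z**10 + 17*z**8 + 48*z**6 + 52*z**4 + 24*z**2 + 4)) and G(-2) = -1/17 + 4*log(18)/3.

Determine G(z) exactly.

G(z) = 4*log(4*z**2 + 2)/3 - 2/(z**4 + 4*z**2 + 2)

Since d/dz undoes antidifferentiation here, G(z) must give back the stated G'(z).
A general antiderivative is 4*log(4*z**2 + 2)/3 - 2/(z**4 + 4*z**2 + 2) + C.
The condition gives C = -1/17 + 4*log(18)/3 - (-1/17 + 4*log(18)/3) = 0.
So G(z) = 4*log(4*z**2 + 2)/3 - 2/(z**4 + 4*z**2 + 2).
Check: d/dz[4*log(4*z**2 + 2)/3 - 2/(z**4 + 4*z**2 + 2)] = (16*z**9 + 128*z**7 + 368*z**5 + 376*z**3 + 112*z)/(6*z**10 + 51*z**8 + 144*z**6 + 156*z**4 + 72*z**2 + 12), which equals G'(z).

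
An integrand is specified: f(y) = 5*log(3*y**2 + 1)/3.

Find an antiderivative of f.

Check any antiderivative F(y) by computing F'(y) and comparing it with f(y).
Check: d/dy[5*y*log(3*y**2 + 1)/3 - 10*y/3 + 10*sqrt(3)*atan(sqrt(3)*y)/9] = 5*log(3*y**2 + 1)/3 = f(y).

An antiderivative is F(y) = 5*y*log(3*y**2 + 1)/3 - 10*y/3 + 10*sqrt(3)*atan(sqrt(3)*y)/9.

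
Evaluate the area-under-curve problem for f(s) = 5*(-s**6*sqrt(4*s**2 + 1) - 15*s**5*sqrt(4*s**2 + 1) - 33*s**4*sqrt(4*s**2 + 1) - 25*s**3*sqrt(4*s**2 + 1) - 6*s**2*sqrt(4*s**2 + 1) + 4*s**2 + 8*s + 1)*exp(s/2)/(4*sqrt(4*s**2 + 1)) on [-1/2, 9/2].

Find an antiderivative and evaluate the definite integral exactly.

Antiderivative: F(s) = -5*s**6*exp(s/2)/2 - 15*s**5*exp(s/2)/2 - 15*s**4*exp(s/2)/2 - 5*s**3*exp(s/2)/2 + 5*sqrt(4*s**2 + 1)*exp(s/2)/2; value = -4851495*exp(9/4)/128 - 5*sqrt(2)*exp(-1/4)/2 - 5*exp(-1/4)/128 + 5*sqrt(82)*exp(9/4)/2

Recognize the product-rule pattern: f = u'v + uv' with u = 5*(-s**2 - s)**3/2 + 5*sqrt(4*s**2 + 1)/2, v = exp(s/2), so integration by parts undoes it.
F(s) = -5*s**6*exp(s/2)/2 - 15*s**5*exp(s/2)/2 - 15*s**4*exp(s/2)/2 - 5*s**3*exp(s/2)/2 + 5*sqrt(4*s**2 + 1)*exp(s/2)/2 is an antiderivative of f.
Check: d/ds[-5*s**6*exp(s/2)/2 - 15*s**5*exp(s/2)/2 - 15*s**4*exp(s/2)/2 - 5*s**3*exp(s/2)/2 + 5*sqrt(4*s**2 + 1)*exp(s/2)/2] = (-5*s**6*sqrt(4*s**2 + 1)*exp(s/2) - 75*s**5*sqrt(4*s**2 + 1)*exp(s/2) - 165*s**4*sqrt(4*s**2 + 1)*exp(s/2) - 125*s**3*sqrt(4*s**2 + 1)*exp(s/2) - 30*s**2*sqrt(4*s**2 + 1)*exp(s/2) + 20*s**2*exp(s/2) + 40*s*exp(s/2) + 5*exp(s/2))/(4*sqrt(4*s**2 + 1)), which equals f(s).
F(9/2) = -4851495*exp(9/4)/128 + 5*sqrt(82)*exp(9/4)/2; F(-1/2) = 5*exp(-1/4)/128 + 5*sqrt(2)*exp(-1/4)/2.
Integral = F(9/2) - F(-1/2) = -4851495*exp(9/4)/128 - 5*sqrt(2)*exp(-1/4)/2 - 5*exp(-1/4)/128 + 5*sqrt(82)*exp(9/4)/2.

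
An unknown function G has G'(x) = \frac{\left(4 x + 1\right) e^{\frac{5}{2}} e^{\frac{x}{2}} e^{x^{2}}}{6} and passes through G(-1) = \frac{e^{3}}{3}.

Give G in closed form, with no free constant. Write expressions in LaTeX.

G'(x) matches the chain-rule pattern g'(h)*h' with inner function h(x) = x^{2} + \frac{x}{2} + \frac{5}{2}; substituting u = h(x) collapses the integral.
A general antiderivative is \frac{e^{x^{2} + \frac{x}{2} + \frac{5}{2}}}{3} + C.
The condition gives C = \frac{e^{3}}{3} - (\frac{e^{3}}{3}) = 0.
So G(x) = \frac{e^{\frac{5}{2}} e^{\frac{x}{2}} e^{x^{2}}}{3}.
Check: d/dx[\frac{e^{\frac{5}{2}} e^{\frac{x}{2}} e^{x^{2}}}{3}] = \frac{2 x e^{\frac{5}{2}} e^{\frac{x}{2}} e^{x^{2}}}{3} + \frac{e^{\frac{5}{2}} e^{\frac{x}{2}} e^{x^{2}}}{6}, which equals G'(x).

G(x) = \frac{e^{\frac{5}{2}} e^{\frac{x}{2}} e^{x^{2}}}{3}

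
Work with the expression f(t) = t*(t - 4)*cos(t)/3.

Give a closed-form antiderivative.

An antiderivative is F(t) = (t**2*sin(t) - 4*t*sin(t) + 2*t*cos(t) - 2*sin(t) - 4*cos(t))/3.

For F(t) to be correct the identity F'(t) - f(t) = 0 must hold.
Check: d/dt[(t**2*sin(t) - 4*t*sin(t) + 2*t*cos(t) - 2*sin(t) - 4*cos(t))/3] = t**2*cos(t)/3 - 4*t*cos(t)/3, which equals f(t).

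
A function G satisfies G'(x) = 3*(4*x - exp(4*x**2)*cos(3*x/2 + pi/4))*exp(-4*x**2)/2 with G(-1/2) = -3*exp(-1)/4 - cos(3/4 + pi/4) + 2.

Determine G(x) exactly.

Since d/dx undoes antidifferentiation here, G(x) must give back the stated G'(x).
A general antiderivative is -sin(3*x/2 + pi/4) - 3*exp(-4*x**2)/4 + C.
The condition gives C = -3*exp(-1)/4 - cos(3/4 + pi/4) + 2 - (-3*exp(-1)/4 - cos(3/4 + pi/4)) = 2.
So G(x) = (-4*exp(4*x**2)*sin(3*x/2 + pi/4) + 8*exp(4*x**2) - 3)*exp(-4*x**2)/4.
Check: d/dx[(-4*exp(4*x**2)*sin(3*x/2 + pi/4) + 8*exp(4*x**2) - 3)*exp(-4*x**2)/4] = (12*x - 3*exp(4*x**2)*cos(3*x/2 + pi/4))*exp(-4*x**2)/2, which equals G'(x).

G(x) = (-4*exp(4*x**2)*sin(3*x/2 + pi/4) + 8*exp(4*x**2) - 3)*exp(-4*x**2)/4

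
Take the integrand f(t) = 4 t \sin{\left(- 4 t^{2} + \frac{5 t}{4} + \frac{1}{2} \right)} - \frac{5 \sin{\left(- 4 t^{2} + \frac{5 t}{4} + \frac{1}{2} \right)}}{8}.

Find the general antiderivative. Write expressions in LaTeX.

f matches the chain-rule pattern g'(h)*h' with inner function h(t) = - 4 t^{2} + \frac{5 t}{4} + \frac{1}{2}; substituting u = h(t) collapses the integral.
Check: d/dt[\frac{\cos{\left(- 4 t^{2} + \frac{5 t}{4} + \frac{1}{2} \right)}}{2}] = 4 t \sin{\left(- 4 t^{2} + \frac{5 t}{4} + \frac{1}{2} \right)} - \frac{5 \sin{\left(- 4 t^{2} + \frac{5 t}{4} + \frac{1}{2} \right)}}{8} = f(t).

F(t) = \frac{\cos{\left(- 4 t^{2} + \frac{5 t}{4} + \frac{1}{2} \right)}}{2} + C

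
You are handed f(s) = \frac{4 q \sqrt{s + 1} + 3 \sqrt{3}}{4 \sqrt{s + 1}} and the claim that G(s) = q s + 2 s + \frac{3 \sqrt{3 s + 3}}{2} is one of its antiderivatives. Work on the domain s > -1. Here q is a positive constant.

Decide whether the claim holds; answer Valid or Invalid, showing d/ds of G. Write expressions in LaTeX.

d/ds[G] = \frac{4 q \sqrt{s + 1} + 8 \sqrt{s + 1} + 3 \sqrt{3}}{4 \sqrt{s + 1}}
d/ds[G] - f(s) = 2 != 0.

Invalid: d/ds[G] - f = 2, which is not 0.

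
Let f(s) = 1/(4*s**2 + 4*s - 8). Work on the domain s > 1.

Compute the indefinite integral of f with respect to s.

The denominator factors as 4*(s - 1)*(s + 2); partial fractions split f into directly integrable pieces: -1/(12*(s + 2)) + 1/(12*(s - 1)).
Check: d/ds[log(s - 1)/12 - log(s + 2)/12] = 1/(4*s**2 + 4*s - 8) = f(s).

F(s) = log(s - 1)/12 - log(s + 2)/12 + C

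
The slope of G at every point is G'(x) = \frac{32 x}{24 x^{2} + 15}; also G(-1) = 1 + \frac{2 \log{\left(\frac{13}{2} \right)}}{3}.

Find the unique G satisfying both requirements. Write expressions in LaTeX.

G(x) = \frac{2 \log{\left(4 x^{2} + \frac{5}{2} \right)}}{3} + 1

G'(x) matches the chain-rule pattern g'(h)*h' with inner function h(x) = 4 x^{2} + \frac{5}{2}; substituting u = h(x) collapses the integral.
A general antiderivative is \frac{2 \log{\left(4 x^{2} + \frac{5}{2} \right)}}{3} + C.
The condition gives C = 1 + \frac{2 \log{\left(\frac{13}{2} \right)}}{3} - (\frac{2 \log{\left(\frac{13}{2} \right)}}{3}) = 1.
So G(x) = \frac{2 \log{\left(4 x^{2} + \frac{5}{2} \right)}}{3} + 1.
Check: d/dx[\frac{2 \log{\left(4 x^{2} + \frac{5}{2} \right)}}{3} + 1] = \frac{32 x}{24 x^{2} + 15} = G'(x).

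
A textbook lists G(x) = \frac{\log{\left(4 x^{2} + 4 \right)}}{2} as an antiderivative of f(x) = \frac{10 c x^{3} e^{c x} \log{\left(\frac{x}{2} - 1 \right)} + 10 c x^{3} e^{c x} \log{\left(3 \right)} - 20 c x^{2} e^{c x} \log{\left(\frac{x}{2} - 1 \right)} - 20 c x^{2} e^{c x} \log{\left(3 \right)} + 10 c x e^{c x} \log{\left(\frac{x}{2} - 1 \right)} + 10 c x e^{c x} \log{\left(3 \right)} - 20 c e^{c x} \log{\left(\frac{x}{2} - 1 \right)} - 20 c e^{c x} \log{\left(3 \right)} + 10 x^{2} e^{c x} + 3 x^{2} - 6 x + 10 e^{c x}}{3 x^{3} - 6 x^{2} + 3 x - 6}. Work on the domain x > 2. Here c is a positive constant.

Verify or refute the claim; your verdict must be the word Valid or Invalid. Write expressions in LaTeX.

Invalid: d/dx[G] - f = \frac{- 10 c x e^{c x} \log{\left(\frac{x}{2} - 1 \right)} - 10 c x e^{c x} \log{\left(3 \right)} + 20 c e^{c x} \log{\left(\frac{x}{2} - 1 \right)} + 20 c e^{c x} \log{\left(3 \right)} - 10 e^{c x}}{3 x - 6}, which is not 0.

d/dx[G] = \frac{x}{x^{2} + 1}
d/dx[G] - f(x) = \frac{- 10 c x e^{c x} \log{\left(\frac{x}{2} - 1 \right)} - 10 c x e^{c x} \log{\left(3 \right)} + 20 c e^{c x} \log{\left(\frac{x}{2} - 1 \right)} + 20 c e^{c x} \log{\left(3 \right)} - 10 e^{c x}}{3 x - 6} != 0.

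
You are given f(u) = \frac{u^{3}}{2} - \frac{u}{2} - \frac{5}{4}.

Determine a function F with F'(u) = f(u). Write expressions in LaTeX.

An antiderivative is F(u) = \frac{u^{4}}{8} - \frac{u^{2}}{4} - \frac{5 u}{4}.

Integrate term by term and add the pieces.
Check: d/du[\frac{u^{4}}{8} - \frac{u^{2}}{4} - \frac{5 u}{4}] = \frac{u^{3}}{2} - \frac{u}{2} - \frac{5}{4} = f(u).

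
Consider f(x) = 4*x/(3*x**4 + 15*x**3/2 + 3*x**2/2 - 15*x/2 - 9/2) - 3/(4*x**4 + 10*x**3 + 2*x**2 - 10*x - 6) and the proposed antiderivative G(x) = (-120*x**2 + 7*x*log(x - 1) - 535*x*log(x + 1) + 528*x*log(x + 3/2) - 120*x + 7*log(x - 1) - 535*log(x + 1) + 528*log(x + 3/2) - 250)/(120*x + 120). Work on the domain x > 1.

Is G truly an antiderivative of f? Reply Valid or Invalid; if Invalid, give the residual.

Invalid: d/dx[G] - f = -1, which is not 0.

d/dx[G] = (-12*x**4 - 30*x**3 - 6*x**2 + 46*x + 9)/(12*x**4 + 30*x**3 + 6*x**2 - 30*x - 18)
d/dx[G] - f(x) = -1 != 0.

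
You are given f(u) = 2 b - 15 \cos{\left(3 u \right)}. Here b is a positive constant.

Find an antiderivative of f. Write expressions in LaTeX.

An antiderivative is F(u) = 2 b u - 5 \sin{\left(3 u \right)}.

Differentiate the proposed F(u) back; it has to land on f(u) exactly.
Check: d/du[2 b u - 5 \sin{\left(3 u \right)}] = 2 b - 15 \cos{\left(3 u \right)} = f(u).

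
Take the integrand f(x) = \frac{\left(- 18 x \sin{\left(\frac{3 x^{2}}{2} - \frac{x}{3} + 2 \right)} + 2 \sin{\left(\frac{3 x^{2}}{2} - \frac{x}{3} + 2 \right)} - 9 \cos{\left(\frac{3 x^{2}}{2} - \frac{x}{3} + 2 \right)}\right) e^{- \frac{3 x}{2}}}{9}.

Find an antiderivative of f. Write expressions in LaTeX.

Recognize the product-rule pattern: f = u'v + uv' with u = \frac{2 \cos{\left(\frac{3 x^{2}}{2} - \frac{x}{3} + 2 \right)}}{3}, v = e^{- \frac{3 x}{2}}, so integration by parts undoes it.
Check: d/dx[\frac{2 e^{- \frac{3 x}{2}} \cos{\left(\frac{3 x^{2}}{2} - \frac{x}{3} + 2 \right)}}{3}] = \frac{\left(- 18 x \sin{\left(\frac{3 x^{2}}{2} - \frac{x}{3} + 2 \right)} + 2 \sin{\left(\frac{3 x^{2}}{2} - \frac{x}{3} + 2 \right)} - 9 \cos{\left(\frac{3 x^{2}}{2} - \frac{x}{3} + 2 \right)}\right) e^{- \frac{3 x}{2}}}{9} = f(x).

An antiderivative is F(x) = \frac{2 e^{- \frac{3 x}{2}} \cos{\left(\frac{3 x^{2}}{2} - \frac{x}{3} + 2 \right)}}{3}.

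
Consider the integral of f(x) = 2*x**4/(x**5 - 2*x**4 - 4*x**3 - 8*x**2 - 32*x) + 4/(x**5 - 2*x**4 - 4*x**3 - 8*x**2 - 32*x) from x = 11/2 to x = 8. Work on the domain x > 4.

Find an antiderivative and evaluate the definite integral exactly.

Antiderivative: F(x) = (-10*log(x) + 86*log(x - 4) + 30*log(x + 2) + 27*log(x**2 + 4) + 18*atan(x/2))/80; value = -27*log(137/4)/80 - 3*log(15/2)/8 - 43*log(3/2)/40 - 9*atan(11/4)/40 - log(8)/8 + log(11/2)/8 + 9*atan(4)/40 + 3*log(10)/8 + 27*log(68)/80 + 43*log(4)/40

The denominator factors as x*(x - 4)*(x + 2)*(x**2 + 4); partial fractions split f into directly integrable pieces: 9*(3*x + 2)/(40*(x**2 + 4)) + 3/(8*(x + 2)) + 43/(40*(x - 4)) - 1/(8*x).
F(x) = (-10*log(x) + 86*log(x - 4) + 30*log(x + 2) + 27*log(x**2 + 4) + 18*atan(x/2))/80 is an antiderivative of f.
Check: d/dx[(-10*log(x) + 86*log(x - 4) + 30*log(x + 2) + 27*log(x**2 + 4) + 18*atan(x/2))/80] = (2*x**4 + 4)/(x**5 - 2*x**4 - 4*x**3 - 8*x**2 - 32*x), which equals f(x).
F(8) = -log(8)/8 + 9*atan(4)/40 + 3*log(10)/8 + 27*log(68)/80 + 43*log(4)/40; F(11/2) = -log(11/2)/8 + 9*atan(11/4)/40 + 43*log(3/2)/40 + 3*log(15/2)/8 + 27*log(137/4)/80.
Integral = F(8) - F(11/2) = -27*log(137/4)/80 - 3*log(15/2)/8 - 43*log(3/2)/40 - 9*atan(11/4)/40 - log(8)/8 + log(11/2)/8 + 9*atan(4)/40 + 3*log(10)/8 + 27*log(68)/80 + 43*log(4)/40.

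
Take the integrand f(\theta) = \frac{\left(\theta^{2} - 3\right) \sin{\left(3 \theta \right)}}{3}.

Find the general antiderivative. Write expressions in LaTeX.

F(\theta) = - \frac{\theta^{2} \cos{\left(3 \theta \right)}}{9} + \frac{2 \theta \sin{\left(3 \theta \right)}}{27} + \frac{29 \cos{\left(3 \theta \right)}}{81} + C

Check any antiderivative F(\theta) by computing F'(\theta) and comparing it with f(\theta).
Check: d/d\theta[- \frac{\theta^{2} \cos{\left(3 \theta \right)}}{9} + \frac{2 \theta \sin{\left(3 \theta \right)}}{27} + \frac{29 \cos{\left(3 \theta \right)}}{81}] = \frac{\theta^{2} \sin{\left(3 \theta \right)}}{3} - \sin{\left(3 \theta \right)}, which equals f(\theta).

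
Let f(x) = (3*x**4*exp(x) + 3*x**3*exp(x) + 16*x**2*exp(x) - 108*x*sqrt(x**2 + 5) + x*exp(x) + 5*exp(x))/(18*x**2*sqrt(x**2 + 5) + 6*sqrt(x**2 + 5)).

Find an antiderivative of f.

An antiderivative is F(x) = (sqrt(x**2 + 5)*exp(x) - 18*log(x**2 + 1/3))/6.

Any candidate F(x) must reproduce f(x) exactly when differentiated.
Check: d/dx[(sqrt(x**2 + 5)*exp(x) - 18*log(x**2 + 1/3))/6] = (3*x**4*exp(x) + 3*x**3*exp(x) + 16*x**2*exp(x) - 108*x*sqrt(x**2 + 5) + x*exp(x) + 5*exp(x))/(18*x**2*sqrt(x**2 + 5) + 6*sqrt(x**2 + 5)) = f(x).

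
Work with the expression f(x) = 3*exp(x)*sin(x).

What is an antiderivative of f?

An antiderivative is F(x) = -3*(-sin(x) + cos(x))*exp(x)/2.

An antiderivative F(x) passes only if d/dx[F] lands on f(x) exactly.
Check: d/dx[-3*(-sin(x) + cos(x))*exp(x)/2] = 3*exp(x)*sin(x) = f(x).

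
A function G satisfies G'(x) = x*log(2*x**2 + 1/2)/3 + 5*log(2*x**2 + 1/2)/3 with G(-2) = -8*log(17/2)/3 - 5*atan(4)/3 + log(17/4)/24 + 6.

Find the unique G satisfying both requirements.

The integrand splits into summands that can be handled one at a time.
A general antiderivative is -x**2/6 - 10*x/3 + (x**2/6 + 5*x/3)*log(2*x**2 + 1/2) + log(x**2 + 1/4)/24 + 5*atan(2*x)/3 + C.
The condition gives C = -8*log(17/2)/3 - 5*atan(4)/3 + log(17/4)/24 + 6 - (-8*log(17/2)/3 - 5*atan(4)/3 + log(17/4)/24 + 6) = 0.
So G(x) = x**2*log(2*x**2 + 1/2)/6 - x**2/6 + 5*x*log(2*x**2 + 1/2)/3 - 10*x/3 + log(x**2 + 1/4)/24 + 5*atan(2*x)/3.
Check: d/dx[x**2*log(2*x**2 + 1/2)/6 - x**2/6 + 5*x*log(2*x**2 + 1/2)/3 - 10*x/3 + log(x**2 + 1/4)/24 + 5*atan(2*x)/3] = x*log(2*x**2 + 1/2)/3 + 5*log(2*x**2 + 1/2)/3 = G'(x).

G(x) = x**2*log(2*x**2 + 1/2)/6 - x**2/6 + 5*x*log(2*x**2 + 1/2)/3 - 10*x/3 + log(x**2 + 1/4)/24 + 5*atan(2*x)/3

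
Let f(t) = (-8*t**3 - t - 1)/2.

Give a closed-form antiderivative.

An antiderivative is F(t) = -t**4 - t**2/4 - t/2.

Since d/dt undoes antidifferentiation here, F'(t) = f(t) is required of F(t).
Check: d/dt[-t**4 - t**2/4 - t/2] = -4*t**3 - t/2 - 1/2, which equals f(t).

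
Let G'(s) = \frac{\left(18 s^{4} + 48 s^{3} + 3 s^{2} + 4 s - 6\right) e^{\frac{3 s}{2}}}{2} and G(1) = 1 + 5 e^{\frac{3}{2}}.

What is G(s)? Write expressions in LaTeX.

G(s) = - \left(- 6 s^{4} - s^{2} + 2\right) e^{\frac{3 s}{2}} + 1

G'(s) has the shape u'v + uv' for u = 6 s^{4} + s^{2} - 2 and v = e^{\frac{3 s}{2}} — it is the derivative of the product u*v.
A general antiderivative is - \frac{3 \left(- 4 s^{4} - \frac{2 s^{2}}{3} + \frac{4}{3}\right) e^{\frac{3 s}{2}}}{2} + C.
The condition gives C = 1 + 5 e^{\frac{3}{2}} - (5 e^{\frac{3}{2}}) = 1.
So G(s) = - \left(- 6 s^{4} - s^{2} + 2\right) e^{\frac{3 s}{2}} + 1.
Check: d/ds[- \left(- 6 s^{4} - s^{2} + 2\right) e^{\frac{3 s}{2}} + 1] = 9 s^{4} e^{\frac{3 s}{2}} + 24 s^{3} e^{\frac{3 s}{2}} + \frac{3 s^{2} e^{\frac{3 s}{2}}}{2} + 2 s e^{\frac{3 s}{2}} - 3 e^{\frac{3 s}{2}}, which equals G'(s).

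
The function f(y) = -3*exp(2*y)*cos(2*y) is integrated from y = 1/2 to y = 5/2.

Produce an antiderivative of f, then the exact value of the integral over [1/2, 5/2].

Antiderivative: F(y) = -3*exp(2*y)*sin(2*y)/4 - 3*exp(2*y)*cos(2*y)/4; value = -3*exp(5)*cos(5)/4 + 3*exp(1)*cos(1)/4 + 3*exp(1)*sin(1)/4 - 3*exp(5)*sin(5)/4

Recover f(y) by differentiating a candidate F(y); any mismatch rules it out.
F(y) = -3*exp(2*y)*sin(2*y)/4 - 3*exp(2*y)*cos(2*y)/4 is an antiderivative of f.
Check: d/dy[-3*exp(2*y)*sin(2*y)/4 - 3*exp(2*y)*cos(2*y)/4] = -3*exp(2*y)*cos(2*y) = f(y).
F(5/2) = -3*exp(5)*cos(5)/4 - 3*exp(5)*sin(5)/4; F(1/2) = -3*exp(1)*sin(1)/4 - 3*exp(1)*cos(1)/4.
Integral = F(5/2) - F(1/2) = -3*exp(5)*cos(5)/4 + 3*exp(1)*cos(1)/4 + 3*exp(1)*sin(1)/4 - 3*exp(5)*sin(5)/4.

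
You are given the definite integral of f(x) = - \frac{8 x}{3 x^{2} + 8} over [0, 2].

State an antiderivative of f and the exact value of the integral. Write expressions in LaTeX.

Antiderivative: F(x) = - \frac{4 \log{\left(\frac{x^{2}}{2} + \frac{4}{3} \right)}}{3}; value = - \frac{4 \log{\left(\frac{10}{3} \right)}}{3} + \frac{4 \log{\left(\frac{4}{3} \right)}}{3}

The substitution u = \frac{x^{2}}{2} + \frac{4}{3} works: f is exactly (dF/du)*(du/dx) for that inner function.
F(x) = - \frac{4 \log{\left(\frac{x^{2}}{2} + \frac{4}{3} \right)}}{3} is an antiderivative of f.
Check: d/dx[- \frac{4 \log{\left(\frac{x^{2}}{2} + \frac{4}{3} \right)}}{3}] = - \frac{8 x}{3 x^{2} + 8} = f(x).
F(2) = - \frac{4 \log{\left(\frac{10}{3} \right)}}{3}; F(0) = - \frac{4 \log{\left(\frac{4}{3} \right)}}{3}.
Integral = F(2) - F(0) = - \frac{4 \log{\left(\frac{10}{3} \right)}}{3} + \frac{4 \log{\left(\frac{4}{3} \right)}}{3}.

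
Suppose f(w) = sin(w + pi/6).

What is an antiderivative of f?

An antiderivative is F(w) = -cos(w + pi/6).

Differentiate the proposed F(w) back; it has to land on f(w) exactly.
Check: d/dw[-cos(w + pi/6)] = sin(w + pi/6) = f(w).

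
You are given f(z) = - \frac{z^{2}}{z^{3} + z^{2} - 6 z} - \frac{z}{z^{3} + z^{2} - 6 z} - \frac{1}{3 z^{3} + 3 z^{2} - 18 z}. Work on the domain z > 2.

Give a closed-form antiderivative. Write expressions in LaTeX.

An antiderivative is F(z) = \frac{5 \log{\left(z \right)} - 57 \log{\left(z - 2 \right)} - 38 \log{\left(z + 3 \right)}}{90}.

The denominator factors as 3 z \left(z - 2\right) \left(z + 3\right); partial fractions split f into directly integrable pieces: - \frac{19}{45 \left(z + 3\right)} - \frac{19}{30 \left(z - 2\right)} + \frac{1}{18 z}.
Check: d/dz[\frac{5 \log{\left(z \right)} - 57 \log{\left(z - 2 \right)} - 38 \log{\left(z + 3 \right)}}{90}] = \frac{- 3 z^{2} - 3 z - 1}{3 z^{3} + 3 z^{2} - 18 z}, which equals f(z).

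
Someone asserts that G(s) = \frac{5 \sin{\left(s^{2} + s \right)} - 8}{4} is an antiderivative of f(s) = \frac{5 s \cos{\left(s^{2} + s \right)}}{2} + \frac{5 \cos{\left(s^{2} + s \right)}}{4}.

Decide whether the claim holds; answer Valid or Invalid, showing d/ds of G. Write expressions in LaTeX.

Valid - differentiating G returns exactly f.

d/ds[G] = \frac{5 s \cos{\left(s^{2} + s \right)}}{2} + \frac{5 \cos{\left(s^{2} + s \right)}}{4}
This equals f(s) exactly, so the claim holds.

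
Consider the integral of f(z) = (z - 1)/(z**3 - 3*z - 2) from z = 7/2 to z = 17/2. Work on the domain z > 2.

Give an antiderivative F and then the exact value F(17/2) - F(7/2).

Antiderivative: F(z) = -(-z*log(z - 2) + z*log(z + 1) - log(z - 2) + log(z + 1) + 6)/(9*(z + 1)); value = -log(19/2)/9 - log(3/2)/9 + 40/513 + log(9/2)/9 + log(13/2)/9

The denominator factors as (z - 2)*(z + 1)**2; partial fractions split f into directly integrable pieces: -1/(9*(z + 1)) + 2/(3*(z + 1)**2) + 1/(9*(z - 2)).
F(z) = -(-z*log(z - 2) + z*log(z + 1) - log(z - 2) + log(z + 1) + 6)/(9*(z + 1)) is an antiderivative of f.
Check: d/dz[-(-z*log(z - 2) + z*log(z + 1) - log(z - 2) + log(z + 1) + 6)/(9*(z + 1))] = (z - 1)/(z**3 - 3*z - 2) = f(z).
F(17/2) = -log(19/2)/9 - 4/57 + log(13/2)/9; F(7/2) = -log(9/2)/9 - 4/27 + log(3/2)/9.
Integral = F(17/2) - F(7/2) = -log(19/2)/9 - log(3/2)/9 + 40/513 + log(9/2)/9 + log(13/2)/9.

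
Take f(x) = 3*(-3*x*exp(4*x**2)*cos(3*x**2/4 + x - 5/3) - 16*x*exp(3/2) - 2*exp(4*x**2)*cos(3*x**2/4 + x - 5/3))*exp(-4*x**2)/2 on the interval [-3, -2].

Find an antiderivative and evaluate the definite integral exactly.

Any candidate F(x) must reproduce f(x) exactly when differentiated.
F(x) = 3*exp(3/2 - 4*x**2) - 3*sin(3*x**2/4 + x - 5/3) is an antiderivative of f.
Check: d/dx[3*exp(3/2 - 4*x**2) - 3*sin(3*x**2/4 + x - 5/3)] = (-9*x*exp(-3/2)*exp(4*x**2)*cos(3*x**2/4 + x - 5/3) - 48*x - 6*exp(-3/2)*exp(4*x**2)*cos(3*x**2/4 + x - 5/3))*exp(3/2)*exp(-4*x**2)/2, which equals f(x).
F(-2) = 3*exp(-29/2) + 3*sin(2/3); F(-3) = -3*sin(25/12) + 3*exp(-69/2).
Integral = F(-2) - F(-3) = -3*exp(-69/2) + 3*exp(-29/2) + 3*sin(2/3) + 3*sin(25/12).

Antiderivative: F(x) = 3*exp(3/2 - 4*x**2) - 3*sin(3*x**2/4 + x - 5/3); value = -3*exp(-69/2) + 3*exp(-29/2) + 3*sin(2/3) + 3*sin(25/12)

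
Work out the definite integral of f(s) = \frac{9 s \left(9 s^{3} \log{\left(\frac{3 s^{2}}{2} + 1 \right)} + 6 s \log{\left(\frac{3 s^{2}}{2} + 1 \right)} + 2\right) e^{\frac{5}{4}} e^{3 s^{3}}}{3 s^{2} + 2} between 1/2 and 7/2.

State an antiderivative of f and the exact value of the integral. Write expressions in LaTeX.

Recognize the product-rule pattern: f = u'v + uv' with u = 3 e^{3 s^{3} + \frac{5}{4}}, v = \log{\left(\frac{3 s^{2}}{2} + 1 \right)}, so integration by parts undoes it.
F(s) = 3 e^{\frac{5}{4}} e^{3 s^{3}} \log{\left(\frac{3 s^{2}}{2} + 1 \right)} is an antiderivative of f.
Check: d/ds[3 e^{\frac{5}{4}} e^{3 s^{3}} \log{\left(\frac{3 s^{2}}{2} + 1 \right)}] = \frac{81 s^{4} e^{\frac{5}{4}} e^{3 s^{3}} \log{\left(\frac{3 s^{2}}{2} + 1 \right)} + 54 s^{2} e^{\frac{5}{4}} e^{3 s^{3}} \log{\left(\frac{3 s^{2}}{2} + 1 \right)} + 18 s e^{\frac{5}{4}} e^{3 s^{3}}}{3 s^{2} + 2}, which equals f(s).
F(7/2) = 3 e^{\frac{1039}{8}} \log{\left(\frac{155}{8} \right)}; F(1/2) = 3 e^{\frac{13}{8}} \log{\left(\frac{11}{8} \right)}.
Integral = F(7/2) - F(1/2) = - 3 e^{\frac{13}{8}} \log{\left(\frac{11}{8} \right)} + 3 e^{\frac{1039}{8}} \log{\left(\frac{155}{8} \right)}.

Antiderivative: F(s) = 3 e^{\frac{5}{4}} e^{3 s^{3}} \log{\left(\frac{3 s^{2}}{2} + 1 \right)}; value = - 3 e^{\frac{13}{8}} \log{\left(\frac{11}{8} \right)} + 3 e^{\frac{1039}{8}} \log{\left(\frac{155}{8} \right)}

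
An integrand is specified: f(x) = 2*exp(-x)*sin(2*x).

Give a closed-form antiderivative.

Recover f(x) by differentiating a candidate F(x); any mismatch rules it out.
Check: d/dx[-2*exp(-x)*sin(2*x)/5 - 4*exp(-x)*cos(2*x)/5] = 2*exp(-x)*sin(2*x) = f(x).

An antiderivative is F(x) = -2*exp(-x)*sin(2*x)/5 - 4*exp(-x)*cos(2*x)/5.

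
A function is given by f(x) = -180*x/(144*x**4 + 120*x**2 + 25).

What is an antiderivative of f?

f matches the chain-rule pattern g'(h)*h' with inner function h(x) = 4*x**2 + 5/3; substituting u = h(x) collapses the integral.
Check: d/dx[15/(2*(12*x**2 + 5))] = -180*x/(144*x**4 + 120*x**2 + 25) = f(x).

An antiderivative is F(x) = 15/(2*(12*x**2 + 5)).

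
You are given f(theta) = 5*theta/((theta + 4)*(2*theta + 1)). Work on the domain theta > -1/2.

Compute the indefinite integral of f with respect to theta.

F(theta) = -5*log(theta + 1/2)/14 + 20*log(theta + 4)/7 + C

The denominator factors as (theta + 4)*(2*theta + 1); partial fractions split f into directly integrable pieces: -5/(7*(2*theta + 1)) + 20/(7*(theta + 4)).
Check: d/dtheta[-5*log(theta + 1/2)/14 + 20*log(theta + 4)/7] = 5*theta/(2*theta**2 + 9*theta + 4), which equals f(theta).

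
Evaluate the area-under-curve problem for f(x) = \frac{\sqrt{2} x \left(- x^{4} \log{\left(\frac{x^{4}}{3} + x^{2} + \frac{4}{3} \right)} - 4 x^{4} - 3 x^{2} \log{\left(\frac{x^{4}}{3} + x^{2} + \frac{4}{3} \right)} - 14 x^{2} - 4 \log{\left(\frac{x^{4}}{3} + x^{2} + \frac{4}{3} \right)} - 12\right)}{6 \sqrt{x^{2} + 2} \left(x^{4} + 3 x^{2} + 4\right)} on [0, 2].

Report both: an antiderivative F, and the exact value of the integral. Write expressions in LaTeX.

f has the shape u'v + uv' for u = - \frac{\sqrt{\frac{x^{2}}{2} + 1}}{3} and v = \log{\left(\frac{x^{4}}{3} + x^{2} + \frac{4}{3} \right)} — it is the derivative of the product u*v.
F(x) = - \frac{\sqrt{\frac{x^{2}}{2} + 1} \log{\left(\frac{x^{4}}{3} + x^{2} + \frac{4}{3} \right)}}{3} is an antiderivative of f.
Check: d/dx[- \frac{\sqrt{\frac{x^{2}}{2} + 1} \log{\left(\frac{x^{4}}{3} + x^{2} + \frac{4}{3} \right)}}{3}] = \frac{- x^{5} \log{\left(\frac{x^{4}}{3} + x^{2} + \frac{4}{3} \right)} - 4 x^{5} - 3 x^{3} \log{\left(\frac{x^{4}}{3} + x^{2} + \frac{4}{3} \right)} - 14 x^{3} - 4 x \log{\left(\frac{x^{4}}{3} + x^{2} + \frac{4}{3} \right)} - 12 x}{3 \sqrt{2} x^{4} \sqrt{x^{2} + 2} + 9 \sqrt{2} x^{2} \sqrt{x^{2} + 2} + 12 \sqrt{2} \sqrt{x^{2} + 2}}, which equals f(x).
F(2) = - \frac{\sqrt{3} \log{\left(\frac{32}{3} \right)}}{3}; F(0) = - \frac{\log{\left(\frac{4}{3} \right)}}{3}.
Integral = F(2) - F(0) = - \frac{\sqrt{3} \log{\left(\frac{32}{3} \right)}}{3} + \frac{\log{\left(\frac{4}{3} \right)}}{3}.

Antiderivative: F(x) = - \frac{\sqrt{\frac{x^{2}}{2} + 1} \log{\left(\frac{x^{4}}{3} + x^{2} + \frac{4}{3} \right)}}{3}; value = - \frac{\sqrt{3} \log{\left(\frac{32}{3} \right)}}{3} + \frac{\log{\left(\frac{4}{3} \right)}}{3}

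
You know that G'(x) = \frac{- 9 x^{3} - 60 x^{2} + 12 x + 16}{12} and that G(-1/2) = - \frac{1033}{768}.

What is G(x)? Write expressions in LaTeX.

G(x) = - \frac{3 x^{4}}{16} - \frac{5 x^{3}}{3} + \frac{x^{2}}{2} + \frac{4 x}{3} - 1

Recover the given G'(x) by differentiating a candidate G(x); any mismatch rules it out.
A general antiderivative is - \frac{3 x^{4}}{16} - \frac{5 x^{3}}{3} + \frac{x^{2}}{2} + \frac{4 x}{3} + C.
The condition gives C = - \frac{1033}{768} - (- \frac{265}{768}) = -1.
So G(x) = - \frac{3 x^{4}}{16} - \frac{5 x^{3}}{3} + \frac{x^{2}}{2} + \frac{4 x}{3} - 1.
Check: d/dx[- \frac{3 x^{4}}{16} - \frac{5 x^{3}}{3} + \frac{x^{2}}{2} + \frac{4 x}{3} - 1] = - \frac{3 x^{3}}{4} - 5 x^{2} + x + \frac{4}{3}, which equals G'(x).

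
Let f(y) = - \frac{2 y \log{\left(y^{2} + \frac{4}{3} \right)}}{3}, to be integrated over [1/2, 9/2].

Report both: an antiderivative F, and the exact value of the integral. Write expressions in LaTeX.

Antiderivative: F(y) = \frac{- 3 y^{2} \log{\left(y^{2} + \frac{4}{3} \right)} + 3 y^{2} - 4 \log{\left(3 y^{2} + 4 \right)}}{9}; value = - \frac{27 \log{\left(\frac{259}{12} \right)}}{4} - \frac{4 \log{\left(\frac{259}{4} \right)}}{9} + \frac{\log{\left(\frac{19}{12} \right)}}{12} + \frac{4 \log{\left(\frac{19}{4} \right)}}{9} + \frac{20}{3}

Any candidate F(y) must reproduce f(y) exactly when differentiated.
F(y) = \frac{- 3 y^{2} \log{\left(y^{2} + \frac{4}{3} \right)} + 3 y^{2} - 4 \log{\left(3 y^{2} + 4 \right)}}{9} is an antiderivative of f.
Check: d/dy[\frac{- 3 y^{2} \log{\left(y^{2} + \frac{4}{3} \right)} + 3 y^{2} - 4 \log{\left(3 y^{2} + 4 \right)}}{9}] = - \frac{2 y \log{\left(y^{2} + \frac{4}{3} \right)}}{3} = f(y).
F(9/2) = - \frac{27 \log{\left(\frac{259}{12} \right)}}{4} - \frac{4 \log{\left(\frac{259}{4} \right)}}{9} + \frac{27}{4}; F(1/2) = - \frac{4 \log{\left(\frac{19}{4} \right)}}{9} - \frac{\log{\left(\frac{19}{12} \right)}}{12} + \frac{1}{12}.
Integral = F(9/2) - F(1/2) = - \frac{27 \log{\left(\frac{259}{12} \right)}}{4} - \frac{4 \log{\left(\frac{259}{4} \right)}}{9} + \frac{\log{\left(\frac{19}{12} \right)}}{12} + \frac{4 \log{\left(\frac{19}{4} \right)}}{9} + \frac{20}{3}.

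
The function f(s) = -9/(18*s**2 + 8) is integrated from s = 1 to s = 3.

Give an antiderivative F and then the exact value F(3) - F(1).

Antiderivative: F(s) = -3*atan(3*s/2)/4; value = -3*atan(9/2)/4 + 3*atan(3/2)/4

Differentiate the proposed F(s) back; it has to land on f(s) exactly.
F(s) = -3*atan(3*s/2)/4 is an antiderivative of f.
Check: d/ds[-3*atan(3*s/2)/4] = -9/(18*s**2 + 8) = f(s).
F(3) = -3*atan(9/2)/4; F(1) = -3*atan(3/2)/4.
Integral = F(3) - F(1) = -3*atan(9/2)/4 + 3*atan(3/2)/4.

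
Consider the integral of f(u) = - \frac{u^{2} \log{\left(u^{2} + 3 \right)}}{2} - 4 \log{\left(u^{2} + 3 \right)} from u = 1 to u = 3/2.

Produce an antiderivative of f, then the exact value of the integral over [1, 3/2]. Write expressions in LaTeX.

Integrate term by term and add the pieces.
F(u) = - \frac{3 u^{3} \log{\left(u^{2} + 3 \right)} - 2 u^{3} + 72 u \log{\left(u^{2} + 3 \right)} - 126 u + 126 \sqrt{3} \operatorname{atan}{\left(\frac{\sqrt{3} u}{3} \right)}}{18} is an antiderivative of f.
Check: d/du[- \frac{3 u^{3} \log{\left(u^{2} + 3 \right)} - 2 u^{3} + 72 u \log{\left(u^{2} + 3 \right)} - 126 u + 126 \sqrt{3} \operatorname{atan}{\left(\frac{\sqrt{3} u}{3} \right)}}{18}] = - \frac{u^{2} \log{\left(u^{2} + 3 \right)}}{2} - 4 \log{\left(u^{2} + 3 \right)} = f(u).
F(3/2) = - \frac{105 \log{\left(\frac{21}{4} \right)}}{16} - 7 \sqrt{3} \operatorname{atan}{\left(\frac{\sqrt{3}}{2} \right)} + \frac{87}{8}; F(1) = - \frac{7 \sqrt{3} \pi}{6} - \frac{25 \log{\left(4 \right)}}{6} + \frac{64}{9}.
Integral = F(3/2) - F(1) = - \frac{105 \log{\left(\frac{21}{4} \right)}}{16} - 7 \sqrt{3} \operatorname{atan}{\left(\frac{\sqrt{3}}{2} \right)} + \frac{271}{72} + \frac{25 \log{\left(4 \right)}}{6} + \frac{7 \sqrt{3} \pi}{6}.

Antiderivative: F(u) = - \frac{3 u^{3} \log{\left(u^{2} + 3 \right)} - 2 u^{3} + 72 u \log{\left(u^{2} + 3 \right)} - 126 u + 126 \sqrt{3} \operatorname{atan}{\left(\frac{\sqrt{3} u}{3} \right)}}{18}; value = - \frac{105 \log{\left(\frac{21}{4} \right)}}{16} - 7 \sqrt{3} \operatorname{atan}{\left(\frac{\sqrt{3}}{2} \right)} + \frac{271}{72} + \frac{25 \log{\left(4 \right)}}{6} + \frac{7 \sqrt{3} \pi}{6}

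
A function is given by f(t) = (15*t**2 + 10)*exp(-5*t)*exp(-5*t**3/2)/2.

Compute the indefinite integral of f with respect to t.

F(t) = -exp(-5*t)*exp(-5*t**3/2) + C

The substitution u = -5*t**3/2 - 5*t works: f is exactly (dF/du)*(du/dt) for that inner function.
Check: d/dt[-exp(-5*t)*exp(-5*t**3/2)] = (15*t**2 + 10)*exp(-5*t)*exp(-5*t**3/2)/2 = f(t).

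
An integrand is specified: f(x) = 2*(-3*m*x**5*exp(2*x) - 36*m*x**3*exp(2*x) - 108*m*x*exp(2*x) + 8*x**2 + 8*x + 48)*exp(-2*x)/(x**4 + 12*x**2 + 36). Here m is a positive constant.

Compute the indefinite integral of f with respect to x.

Differentiate the proposed F(x) back; it has to land on f(x) exactly.
Check: d/dx[-3*m*x**2 - 4*exp(-2*x)/(x**2/2 + 3)] = (-6*m*x**5*exp(2*x) - 72*m*x**3*exp(2*x) - 216*m*x*exp(2*x) + 16*x**2 + 16*x + 96)/(x**4*exp(2*x) + 12*x**2*exp(2*x) + 36*exp(2*x)), which equals f(x).

F(x) = -3*m*x**2 - 4*exp(-2*x)/(x**2/2 + 3) + C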